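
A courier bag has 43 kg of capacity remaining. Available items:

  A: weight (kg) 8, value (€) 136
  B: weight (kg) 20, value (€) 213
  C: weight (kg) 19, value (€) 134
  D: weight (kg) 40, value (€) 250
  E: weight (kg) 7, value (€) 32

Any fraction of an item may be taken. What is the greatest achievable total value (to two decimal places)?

454.79

Sort by value per unit weight and fill in that order.
Ratios (sorted): A 17.00, B 10.65, C 7.05, D 6.25, E 4.57
take A (8 @ 136); take B (20 @ 213); take 15/19 of C → 105.79. Capacity used 43/43.
Total value = 454.79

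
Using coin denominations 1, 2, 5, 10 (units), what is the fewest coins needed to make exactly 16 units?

Use the largest denomination that fits, subtract, and repeat.
16 − 1×10→6 − 1×5→1 − 1×1→0
Total coins = 1 + 1 + 1 = 3

3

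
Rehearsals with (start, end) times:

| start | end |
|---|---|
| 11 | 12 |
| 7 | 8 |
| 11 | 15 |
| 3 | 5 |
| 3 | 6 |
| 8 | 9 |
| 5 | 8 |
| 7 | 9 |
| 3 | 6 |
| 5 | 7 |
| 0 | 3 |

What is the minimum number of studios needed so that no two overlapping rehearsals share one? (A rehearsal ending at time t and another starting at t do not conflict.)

starts: [0, 3, 3, 3, 5, 5, 7, 7, 8, 11, 11]
ends:   [3, 5, 6, 6, 7, 8, 8, 9, 9, 12, 15]
s0→1 e3→0 s3→1 s3→2 s3→3 e5→2 s5→3 s5→4  — peak 4.

4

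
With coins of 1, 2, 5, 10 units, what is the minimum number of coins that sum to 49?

49 = 4×10 + 1×5 + 2×2
Total coins = 4 + 1 + 2 = 7

7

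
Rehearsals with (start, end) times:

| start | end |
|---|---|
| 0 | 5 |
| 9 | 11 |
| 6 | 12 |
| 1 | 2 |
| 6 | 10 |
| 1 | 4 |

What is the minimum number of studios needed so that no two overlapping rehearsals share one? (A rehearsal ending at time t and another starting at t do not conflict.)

The answer is the maximum number of intervals overlapping at any instant.
starts: [0, 1, 1, 6, 6, 9]
ends:   [2, 4, 5, 10, 11, 12]
s0→1 s1→2 s1→3  — peak 3.

3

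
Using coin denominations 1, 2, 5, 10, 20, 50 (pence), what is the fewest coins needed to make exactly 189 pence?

189 = 3×50 + 1×20 + 1×10 + 1×5 + 2×2
Total coins = 3 + 1 + 1 + 1 + 2 = 8

8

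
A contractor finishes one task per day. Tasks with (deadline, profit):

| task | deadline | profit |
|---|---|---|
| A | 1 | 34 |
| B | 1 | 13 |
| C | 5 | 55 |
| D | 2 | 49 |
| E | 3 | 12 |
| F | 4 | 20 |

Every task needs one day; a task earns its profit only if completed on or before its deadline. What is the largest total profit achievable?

170

Sort by profit descending; place each in the latest free slot ≤ its deadline.
By profit: C(d5,55), D(d2,49), A(d1,34), F(d4,20), B(d1,13), E(d3,12)
C→slot 5; D→slot 2; A→slot 1; F→slot 4; B skipped; E→slot 3.
Profit = 34 + 49 + 12 + 20 + 55 = 170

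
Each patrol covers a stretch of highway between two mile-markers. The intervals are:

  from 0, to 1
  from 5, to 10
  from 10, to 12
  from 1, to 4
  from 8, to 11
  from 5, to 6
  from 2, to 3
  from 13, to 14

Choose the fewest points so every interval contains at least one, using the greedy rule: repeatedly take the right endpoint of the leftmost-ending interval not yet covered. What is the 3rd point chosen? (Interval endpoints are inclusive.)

Sort by right endpoint; whenever an interval is uncovered, place a point at its right end.
Sorted: [0,1] [2,3] [1,4] [5,6] [5,10] [8,11] [10,12] [13,14]
{[0,1]} hit by 1; {[2,3],[1,4]} hit by 3; {[5,6],[5,10]} hit by 6; {[8,11],[10,12]} hit by 11; {[13,14]} hit by 14.
Points: 1, 3, 6, 11, 14 (5 total).

6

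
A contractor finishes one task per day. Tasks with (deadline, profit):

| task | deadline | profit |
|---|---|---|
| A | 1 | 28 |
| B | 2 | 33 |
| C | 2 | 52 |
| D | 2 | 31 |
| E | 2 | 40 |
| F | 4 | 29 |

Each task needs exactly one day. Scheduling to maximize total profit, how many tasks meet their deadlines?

Take jobs in profit order; each goes to the latest open slot no later than its deadline.
By profit: C(d2,52), E(d2,40), B(d2,33), D(d2,31), F(d4,29), A(d1,28)
C→slot 2; E→slot 1; B skipped; D skipped; F→slot 4; A skipped.
3 of 6 scheduled.

3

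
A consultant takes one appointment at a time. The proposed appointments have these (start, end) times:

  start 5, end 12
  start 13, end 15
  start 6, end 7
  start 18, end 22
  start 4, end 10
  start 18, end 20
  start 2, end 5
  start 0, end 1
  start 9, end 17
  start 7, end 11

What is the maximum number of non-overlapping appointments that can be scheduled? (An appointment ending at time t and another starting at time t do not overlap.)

By end time: (0,1), (2,5), (6,7), (4,10), (7,11), (5,12), (13,15), (9,17), (18,20), (18,22).
Pick (0,1); next start ≥ 1 → (2,5); next start ≥ 5 → (6,7); next start ≥ 7 → (7,11); next start ≥ 11 → (13,15); next start ≥ 15 → (18,20).
Selected 6 appointments.

6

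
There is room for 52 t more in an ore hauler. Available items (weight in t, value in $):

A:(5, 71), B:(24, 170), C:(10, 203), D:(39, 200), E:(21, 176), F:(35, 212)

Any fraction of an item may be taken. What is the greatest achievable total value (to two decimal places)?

563.33

Greedy by value/weight ratio, highest first.
Ratios (sorted): C 20.30, A 14.20, E 8.38, B 7.08, F 6.06, D 5.13
take C (10 @ 203); take A (5 @ 71); take E (21 @ 176); take 16/24 of B → 113.33. Capacity used 52/52.
Total value = 563.33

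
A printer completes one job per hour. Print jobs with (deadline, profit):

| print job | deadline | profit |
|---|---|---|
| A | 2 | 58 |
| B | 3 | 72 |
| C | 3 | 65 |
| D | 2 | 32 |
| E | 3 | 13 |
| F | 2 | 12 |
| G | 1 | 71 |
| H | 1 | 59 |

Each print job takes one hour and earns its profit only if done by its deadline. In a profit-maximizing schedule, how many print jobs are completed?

Profit order: B=72 G=71 C=65 H=59 A=58 D=32 E=13 F=12
Assign: B→slot 3, G→slot 1, C→slot 2, H skipped, A skipped, D skipped, E skipped, F skipped.
Slots: [1:G] [2:C] [3:B]
3 of 8 scheduled.

3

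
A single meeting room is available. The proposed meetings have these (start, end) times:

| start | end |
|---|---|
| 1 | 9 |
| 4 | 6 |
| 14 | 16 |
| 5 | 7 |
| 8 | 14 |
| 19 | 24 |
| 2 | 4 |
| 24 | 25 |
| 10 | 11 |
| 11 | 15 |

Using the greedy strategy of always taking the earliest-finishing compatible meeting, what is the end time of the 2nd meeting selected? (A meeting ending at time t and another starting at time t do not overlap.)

By end time: (2,4), (4,6), (5,7), (1,9), (10,11), (8,14), (11,15), (14,16), (19,24), (24,25).
Pick (2,4); next start ≥ 4 → (4,6); next start ≥ 6 → (10,11); next start ≥ 11 → (11,15); next start ≥ 15 → (19,24); next start ≥ 24 → (24,25).
Selected: (2,4) (4,6) (10,11) (11,15) (19,24) (24,25)

6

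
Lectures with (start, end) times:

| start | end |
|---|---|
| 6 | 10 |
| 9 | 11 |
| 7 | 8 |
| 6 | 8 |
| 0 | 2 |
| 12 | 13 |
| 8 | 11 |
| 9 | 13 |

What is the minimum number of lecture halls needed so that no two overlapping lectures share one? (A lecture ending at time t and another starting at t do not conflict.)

The answer is the maximum number of intervals overlapping at any instant.
starts: [0, 6, 6, 7, 8, 9, 9, 12]
ends:   [2, 8, 8, 10, 11, 11, 13, 13]
s0→1 e2→0 s6→1 s6→2 s7→3 e8→2 e8→1 s8→2 s9→3 s9→4  — peak 4.

4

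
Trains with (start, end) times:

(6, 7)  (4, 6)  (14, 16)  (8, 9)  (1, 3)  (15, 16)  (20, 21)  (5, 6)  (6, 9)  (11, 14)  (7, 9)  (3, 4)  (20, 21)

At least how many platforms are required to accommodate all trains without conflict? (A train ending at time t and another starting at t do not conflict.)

The answer is the maximum number of intervals overlapping at any instant.
starts: [1, 3, 4, 5, 6, 6, 7, 8, 11, 14, 15, 20, 20]
ends:   [3, 4, 6, 6, 7, 9, 9, 9, 14, 16, 16, 21, 21]
s1→1 e3→0 s3→1 e4→0 s4→1 s5→2 e6→1 e6→0 s6→1 s6→2 e7→1 s7→2 s8→3  — peak 3.

3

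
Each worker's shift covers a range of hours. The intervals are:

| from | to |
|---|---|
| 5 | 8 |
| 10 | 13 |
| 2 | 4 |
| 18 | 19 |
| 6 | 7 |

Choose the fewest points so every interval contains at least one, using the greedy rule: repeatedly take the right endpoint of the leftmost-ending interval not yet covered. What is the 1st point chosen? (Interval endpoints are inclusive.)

By right end: [2,4]  [6,7]  [5,8]  [10,13]  [18,19]
[2,4] uncovered → point at 4; [6,7] uncovered → point at 7; [10,13] uncovered → point at 13; [18,19] uncovered → point at 19.
Points: 4, 7, 13, 19 (4 total).

4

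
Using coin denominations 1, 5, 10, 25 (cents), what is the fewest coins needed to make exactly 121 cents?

121 − 4×25→21 − 2×10→1 − 1×1→0
Total coins = 4 + 2 + 1 = 7

7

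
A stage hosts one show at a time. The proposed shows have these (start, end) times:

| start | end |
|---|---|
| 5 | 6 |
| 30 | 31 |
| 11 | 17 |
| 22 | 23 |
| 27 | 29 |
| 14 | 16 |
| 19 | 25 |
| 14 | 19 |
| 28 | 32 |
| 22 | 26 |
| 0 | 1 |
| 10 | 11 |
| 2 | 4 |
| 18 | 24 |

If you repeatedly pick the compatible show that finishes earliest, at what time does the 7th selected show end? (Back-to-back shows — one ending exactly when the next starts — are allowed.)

By end time: (0,1), (2,4), (5,6), (10,11), (14,16), (11,17), (14,19), (22,23), (18,24), (19,25), (22,26), (27,29), (30,31), (28,32).
Pick (0,1); next start ≥ 1 → (2,4); next start ≥ 4 → (5,6); next start ≥ 6 → (10,11); next start ≥ 11 → (14,16); next start ≥ 16 → (22,23); next start ≥ 23 → (27,29); next start ≥ 29 → (30,31).
Selected: (0,1) (2,4) (5,6) (10,11) (14,16) (22,23) (27,29) (30,31)

29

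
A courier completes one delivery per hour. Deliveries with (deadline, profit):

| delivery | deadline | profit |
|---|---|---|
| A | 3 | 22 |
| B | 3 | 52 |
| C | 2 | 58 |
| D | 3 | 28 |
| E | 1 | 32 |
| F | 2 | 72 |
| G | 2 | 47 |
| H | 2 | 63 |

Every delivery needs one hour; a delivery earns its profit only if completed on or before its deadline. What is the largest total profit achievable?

187

Sort by profit descending; place each in the latest free slot ≤ its deadline.
Profit order: F=72 H=63 C=58 B=52 G=47 E=32 D=28 A=22
Assign: F→slot 2, H→slot 1, C skipped, B→slot 3, G skipped, E skipped, D skipped, A skipped.
Slots: [1:H] [2:F] [3:B]
Profit = 63 + 72 + 52 = 187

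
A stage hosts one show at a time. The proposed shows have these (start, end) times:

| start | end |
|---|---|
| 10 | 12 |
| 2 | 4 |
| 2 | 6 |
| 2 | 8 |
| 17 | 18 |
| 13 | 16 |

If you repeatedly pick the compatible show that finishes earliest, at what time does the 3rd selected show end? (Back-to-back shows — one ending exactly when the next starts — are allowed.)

Greedy by earliest finish: after sorting by end time, pick each interval compatible with the last pick.
Sorted by end: (2,4)  (2,6)  (2,8)  (10,12)  (13,16)  (17,18)
take (2,4); take (10,12); take (13,16); take (17,18).
Selected: (2,4) (10,12) (13,16) (17,18)

16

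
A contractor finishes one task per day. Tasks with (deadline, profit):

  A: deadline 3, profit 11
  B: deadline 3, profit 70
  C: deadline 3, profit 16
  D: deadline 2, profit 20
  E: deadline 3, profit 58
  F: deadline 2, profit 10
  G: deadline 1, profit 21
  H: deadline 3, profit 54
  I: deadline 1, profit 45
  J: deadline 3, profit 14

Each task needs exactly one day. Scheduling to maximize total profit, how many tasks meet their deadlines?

Take jobs in profit order; each goes to the latest open slot no later than its deadline.
By profit: B(d3,70), E(d3,58), H(d3,54), I(d1,45), G(d1,21), D(d2,20), C(d3,16), J(d3,14), A(d3,11), F(d2,10)
B→slot 3; E→slot 2; H→slot 1; I skipped; G skipped; D skipped; C skipped; J skipped; A skipped; F skipped.
3 of 10 scheduled.

3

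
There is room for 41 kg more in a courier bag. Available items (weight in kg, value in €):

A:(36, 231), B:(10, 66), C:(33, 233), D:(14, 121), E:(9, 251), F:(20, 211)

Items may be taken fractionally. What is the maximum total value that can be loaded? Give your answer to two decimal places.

Sort by value per unit weight and fill in that order.
Ratios (sorted): E 27.89, F 10.55, D 8.64, C 7.06, B 6.60, A 6.42
take E (9 @ 251); take F (20 @ 211); take 12/14 of D → 103.71. Capacity used 41/41.
Total value = 565.71

565.71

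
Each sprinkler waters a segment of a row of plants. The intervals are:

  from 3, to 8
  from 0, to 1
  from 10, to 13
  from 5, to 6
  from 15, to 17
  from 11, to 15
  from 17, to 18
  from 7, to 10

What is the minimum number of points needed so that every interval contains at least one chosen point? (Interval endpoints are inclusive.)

5

Process intervals by earliest right end; each time one isn't hit yet, stab at its right endpoint.
Sorted: [0,1] [5,6] [3,8] [7,10] [10,13] [11,15] [15,17] [17,18]
{[0,1]} hit by 1; {[5,6],[3,8]} hit by 6; {[7,10],[10,13]} hit by 10; {[11,15],[15,17]} hit by 15; {[17,18]} hit by 18.
Points: 1, 6, 10, 15, 18 (5 total).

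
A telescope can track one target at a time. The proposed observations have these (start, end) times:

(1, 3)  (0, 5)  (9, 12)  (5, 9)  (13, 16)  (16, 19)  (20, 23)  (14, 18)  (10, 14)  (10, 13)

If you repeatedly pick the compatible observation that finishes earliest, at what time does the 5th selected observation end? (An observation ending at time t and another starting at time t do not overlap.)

Sort by end time and greedily take each interval whose start is ≥ the last chosen end.
By end time: (1,3), (0,5), (5,9), (9,12), (10,13), (10,14), (13,16), (14,18), (16,19), (20,23).
Pick (1,3); next start ≥ 3 → (5,9); next start ≥ 9 → (9,12); next start ≥ 12 → (13,16); next start ≥ 16 → (16,19); next start ≥ 19 → (20,23).
Selected: (1,3) (5,9) (9,12) (13,16) (16,19) (20,23)

19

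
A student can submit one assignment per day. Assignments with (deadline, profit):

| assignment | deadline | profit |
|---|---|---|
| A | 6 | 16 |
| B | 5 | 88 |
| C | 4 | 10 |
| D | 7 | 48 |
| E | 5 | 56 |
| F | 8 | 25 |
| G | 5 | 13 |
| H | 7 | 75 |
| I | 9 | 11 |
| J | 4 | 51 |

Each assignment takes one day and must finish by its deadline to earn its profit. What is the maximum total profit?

Profit order: B=88 H=75 E=56 J=51 D=48 F=25 A=16 G=13 I=11 C=10
Assign: B→slot 5, H→slot 7, E→slot 4, J→slot 3, D→slot 6, F→slot 8, A→slot 2, G→slot 1, I→slot 9, C skipped.
Slots: [1:G] [2:A] [3:J] [4:E] [5:B] [6:D] [7:H] [8:F] [9:I]
Profit = 13 + 16 + 51 + 56 + 88 + 48 + 75 + 25 + 11 = 383

383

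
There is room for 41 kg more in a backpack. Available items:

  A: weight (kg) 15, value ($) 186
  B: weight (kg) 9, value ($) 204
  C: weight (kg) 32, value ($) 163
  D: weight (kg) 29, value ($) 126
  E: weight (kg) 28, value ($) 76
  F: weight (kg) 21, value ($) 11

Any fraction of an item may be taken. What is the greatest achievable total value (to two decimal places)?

Sort by value per unit weight and fill in that order.
Ratios (sorted): B 22.67, A 12.40, C 5.09, D 4.34, E 2.71, F 0.52
take B (9 @ 204); take A (15 @ 186); take 17/32 of C → 86.59. Capacity used 41/41.
Total value = 476.59

476.59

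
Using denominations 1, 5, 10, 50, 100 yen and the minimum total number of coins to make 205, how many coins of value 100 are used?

2

Use the largest denomination that fits, subtract, and repeat.
205 = 2×100 + 1×5
Count of 100: 2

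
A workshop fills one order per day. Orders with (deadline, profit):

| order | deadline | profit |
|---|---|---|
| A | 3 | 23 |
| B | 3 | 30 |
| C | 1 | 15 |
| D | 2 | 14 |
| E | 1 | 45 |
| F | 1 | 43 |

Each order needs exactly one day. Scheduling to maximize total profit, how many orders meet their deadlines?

Sort by profit descending; place each in the latest free slot ≤ its deadline.
By profit: E(d1,45), F(d1,43), B(d3,30), A(d3,23), C(d1,15), D(d2,14)
E→slot 1; F skipped; B→slot 3; A→slot 2; C skipped; D skipped.
3 of 6 scheduled.

3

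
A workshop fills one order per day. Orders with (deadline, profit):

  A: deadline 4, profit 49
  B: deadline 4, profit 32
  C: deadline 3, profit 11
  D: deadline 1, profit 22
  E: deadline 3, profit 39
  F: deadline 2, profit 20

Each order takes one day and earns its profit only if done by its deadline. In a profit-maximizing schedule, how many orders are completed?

4

By profit: A(d4,49), E(d3,39), B(d4,32), D(d1,22), F(d2,20), C(d3,11)
A→slot 4; E→slot 3; B→slot 2; D→slot 1; F skipped; C skipped.
4 of 6 scheduled.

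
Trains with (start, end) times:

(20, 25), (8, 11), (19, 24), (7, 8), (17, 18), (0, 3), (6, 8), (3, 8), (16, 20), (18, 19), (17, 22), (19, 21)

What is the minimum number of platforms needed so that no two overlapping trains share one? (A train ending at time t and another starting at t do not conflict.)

Count concurrent intervals with a sweep; the peak is the room count.
Events (time:±→running): 0:+→1 3:-→0 3:+→1 6:+→2 7:+→3 8:-→2 8:-→1 8:-→0 8:+→1 11:-→0 16:+→1 17:+→2 17:+→3 18:-→2 18:+→3 19:-→2 19:+→3 19:+→4 … peak 4.

4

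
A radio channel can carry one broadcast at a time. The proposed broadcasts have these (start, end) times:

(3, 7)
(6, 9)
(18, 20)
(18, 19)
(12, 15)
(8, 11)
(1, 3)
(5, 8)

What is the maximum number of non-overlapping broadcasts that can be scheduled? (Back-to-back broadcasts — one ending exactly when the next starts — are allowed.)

5

By end time: (1,3), (3,7), (5,8), (6,9), (8,11), (12,15), (18,19), (18,20).
Pick (1,3); next start ≥ 3 → (3,7); next start ≥ 7 → (8,11); next start ≥ 11 → (12,15); next start ≥ 15 → (18,19).
Selected 5 broadcasts.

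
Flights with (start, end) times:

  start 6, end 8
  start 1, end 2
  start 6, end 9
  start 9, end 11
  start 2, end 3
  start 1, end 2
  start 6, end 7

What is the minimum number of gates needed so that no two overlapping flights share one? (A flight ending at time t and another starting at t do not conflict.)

3

starts: [1, 1, 2, 6, 6, 6, 9]
ends:   [2, 2, 3, 7, 8, 9, 11]
s1→1 s1→2 e2→1 e2→0 s2→1 e3→0 s6→1 s6→2 s6→3  — peak 3.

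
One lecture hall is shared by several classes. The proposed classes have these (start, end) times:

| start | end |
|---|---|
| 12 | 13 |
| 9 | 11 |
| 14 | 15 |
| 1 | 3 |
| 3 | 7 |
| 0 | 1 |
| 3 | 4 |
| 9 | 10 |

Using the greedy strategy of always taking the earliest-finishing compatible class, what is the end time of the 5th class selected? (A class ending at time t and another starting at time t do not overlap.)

Order by finish time; keep every interval that doesn't clash with the previous kept one.
Sorted by end: (0,1)  (1,3)  (3,4)  (3,7)  (9,10)  (9,11)  (12,13)  (14,15)
take (0,1); take (1,3); take (3,4); take (9,10); skip (9,11); take (12,13); take (14,15).
Selected: (0,1) (1,3) (3,4) (9,10) (12,13) (14,15)

13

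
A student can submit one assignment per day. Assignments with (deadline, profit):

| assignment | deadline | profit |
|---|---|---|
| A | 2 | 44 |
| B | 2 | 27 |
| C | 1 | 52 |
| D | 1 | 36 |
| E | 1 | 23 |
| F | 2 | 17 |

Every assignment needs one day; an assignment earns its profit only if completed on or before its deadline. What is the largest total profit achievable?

96

Take jobs in profit order; each goes to the latest open slot no later than its deadline.
Profit order: C=52 A=44 D=36 B=27 E=23 F=17
Assign: C→slot 1, A→slot 2, D skipped, B skipped, E skipped, F skipped.
Slots: [1:C] [2:A]
Profit = 52 + 44 = 96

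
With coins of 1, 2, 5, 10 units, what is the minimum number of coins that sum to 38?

38 = 3×10 + 1×5 + 1×2 + 1×1
Total coins = 3 + 1 + 1 + 1 = 6

6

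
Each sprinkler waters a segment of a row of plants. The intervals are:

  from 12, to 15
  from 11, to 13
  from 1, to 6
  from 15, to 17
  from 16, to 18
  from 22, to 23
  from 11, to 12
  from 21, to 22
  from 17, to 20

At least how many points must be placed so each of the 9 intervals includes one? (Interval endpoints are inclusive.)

4

By right end: [1,6]  [11,12]  [11,13]  [12,15]  [15,17]  [16,18]  [17,20]  [21,22]  [22,23]
[1,6] uncovered → point at 6; [11,12] uncovered → point at 12; [15,17] uncovered → point at 17; [21,22] uncovered → point at 22.
Points: 6, 12, 17, 22 (4 total).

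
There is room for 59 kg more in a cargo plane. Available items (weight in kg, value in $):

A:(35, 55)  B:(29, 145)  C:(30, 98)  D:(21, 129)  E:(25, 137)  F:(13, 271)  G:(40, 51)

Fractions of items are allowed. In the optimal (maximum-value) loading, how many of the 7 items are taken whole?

3

Sort by value per unit weight and fill in that order.
Order: F (271/13=20.85) > D (129/21=6.14) > E (137/25=5.48) > B (145/29=5.00) > C (98/30=3.27) > A (55/35=1.57) > G (51/40=1.27)
Fill: take F (13 @ 271) → take D (21 @ 129) → take E (25 @ 137); 59/59 used.
3 item(s) taken whole.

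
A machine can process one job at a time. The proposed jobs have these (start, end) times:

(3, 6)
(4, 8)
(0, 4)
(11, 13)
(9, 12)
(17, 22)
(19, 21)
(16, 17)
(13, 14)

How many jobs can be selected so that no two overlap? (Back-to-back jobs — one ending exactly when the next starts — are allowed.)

Greedy by earliest finish: after sorting by end time, pick each interval compatible with the last pick.
By end time: (0,4), (3,6), (4,8), (9,12), (11,13), (13,14), (16,17), (19,21), (17,22).
Pick (0,4); next start ≥ 4 → (4,8); next start ≥ 8 → (9,12); next start ≥ 12 → (13,14); next start ≥ 14 → (16,17); next start ≥ 17 → (19,21).
Selected 6 jobs.

6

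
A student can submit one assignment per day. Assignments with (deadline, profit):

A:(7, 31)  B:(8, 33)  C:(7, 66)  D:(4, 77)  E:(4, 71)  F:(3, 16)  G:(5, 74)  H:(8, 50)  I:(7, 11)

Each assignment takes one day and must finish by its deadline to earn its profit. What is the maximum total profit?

Sort by profit descending; place each in the latest free slot ≤ its deadline.
By profit: D(d4,77), G(d5,74), E(d4,71), C(d7,66), H(d8,50), B(d8,33), A(d7,31), F(d3,16), I(d7,11)
D→slot 4; G→slot 5; E→slot 3; C→slot 7; H→slot 8; B→slot 6; A→slot 2; F→slot 1; I skipped.
Profit = 16 + 31 + 71 + 77 + 74 + 33 + 66 + 50 = 418

418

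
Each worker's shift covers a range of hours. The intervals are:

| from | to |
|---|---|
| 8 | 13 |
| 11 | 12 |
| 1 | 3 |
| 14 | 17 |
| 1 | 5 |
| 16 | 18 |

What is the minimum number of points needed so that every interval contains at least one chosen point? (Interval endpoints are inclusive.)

Sort by right endpoint; whenever an interval is uncovered, place a point at its right end.
By right end: [1,3]  [1,5]  [11,12]  [8,13]  [14,17]  [16,18]
[1,3] uncovered → point at 3; [11,12] uncovered → point at 12; [14,17] uncovered → point at 17.
Points: 3, 12, 17 (3 total).

3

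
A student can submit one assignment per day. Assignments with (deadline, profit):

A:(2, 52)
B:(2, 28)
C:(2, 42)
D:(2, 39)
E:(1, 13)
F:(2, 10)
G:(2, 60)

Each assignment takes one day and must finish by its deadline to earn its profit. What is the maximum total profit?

Profit order: G=60 A=52 C=42 D=39 B=28 E=13 F=10
Assign: G→slot 2, A→slot 1, C skipped, D skipped, B skipped, E skipped, F skipped.
Slots: [1:A] [2:G]
Profit = 52 + 60 = 112

112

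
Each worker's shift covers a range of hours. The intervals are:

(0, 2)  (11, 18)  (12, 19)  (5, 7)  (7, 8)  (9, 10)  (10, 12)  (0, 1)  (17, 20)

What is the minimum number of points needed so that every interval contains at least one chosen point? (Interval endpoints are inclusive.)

Sorted: [0,1] [0,2] [5,7] [7,8] [9,10] [10,12] [11,18] [12,19] [17,20]
{[0,1],[0,2]} hit by 1; {[5,7],[7,8]} hit by 7; {[9,10],[10,12]} hit by 10; {[11,18],[12,19],[17,20]} hit by 18.
Points: 1, 7, 10, 18 (4 total).

4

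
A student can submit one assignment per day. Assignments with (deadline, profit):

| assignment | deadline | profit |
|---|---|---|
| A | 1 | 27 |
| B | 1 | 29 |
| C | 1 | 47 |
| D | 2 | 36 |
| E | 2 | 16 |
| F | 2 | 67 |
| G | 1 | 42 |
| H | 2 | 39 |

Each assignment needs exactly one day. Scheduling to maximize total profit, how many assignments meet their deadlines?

2

Take jobs in profit order; each goes to the latest open slot no later than its deadline.
By profit: F(d2,67), C(d1,47), G(d1,42), H(d2,39), D(d2,36), B(d1,29), A(d1,27), E(d2,16)
F→slot 2; C→slot 1; G skipped; H skipped; D skipped; B skipped; A skipped; E skipped.
2 of 8 scheduled.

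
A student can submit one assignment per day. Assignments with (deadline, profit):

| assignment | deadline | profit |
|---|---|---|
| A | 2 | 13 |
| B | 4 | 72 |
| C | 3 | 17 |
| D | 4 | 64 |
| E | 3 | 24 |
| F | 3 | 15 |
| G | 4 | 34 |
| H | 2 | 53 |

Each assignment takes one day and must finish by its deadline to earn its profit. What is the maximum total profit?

Profit order: B=72 D=64 H=53 G=34 E=24 C=17 F=15 A=13
Assign: B→slot 4, D→slot 3, H→slot 2, G→slot 1, E skipped, C skipped, F skipped, A skipped.
Slots: [1:G] [2:H] [3:D] [4:B]
Profit = 34 + 53 + 64 + 72 = 223

223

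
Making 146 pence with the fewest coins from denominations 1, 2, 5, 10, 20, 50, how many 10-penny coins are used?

146 − 2×50→46 − 2×20→6 − 1×5→1 − 1×1→0
Count of 10: 0

0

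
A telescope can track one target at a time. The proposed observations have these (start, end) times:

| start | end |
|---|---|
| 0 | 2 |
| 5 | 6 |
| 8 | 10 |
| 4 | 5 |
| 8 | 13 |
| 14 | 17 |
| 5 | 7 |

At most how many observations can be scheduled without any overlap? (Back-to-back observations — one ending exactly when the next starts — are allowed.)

5

Order by finish time; keep every interval that doesn't clash with the previous kept one.
By end time: (0,2), (4,5), (5,6), (5,7), (8,10), (8,13), (14,17).
Pick (0,2); next start ≥ 2 → (4,5); next start ≥ 5 → (5,6); next start ≥ 6 → (8,10); next start ≥ 10 → (14,17).
Selected 5 observations.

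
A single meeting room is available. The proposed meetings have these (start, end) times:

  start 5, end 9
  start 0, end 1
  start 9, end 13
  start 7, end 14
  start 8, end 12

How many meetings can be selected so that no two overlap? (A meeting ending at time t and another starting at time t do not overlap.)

Sort by end time and greedily take each interval whose start is ≥ the last chosen end.
Sorted by end: (0,1)  (5,9)  (8,12)  (9,13)  (7,14)
take (0,1); take (5,9); skip (8,12); take (9,13).
Selected 3 meetings.

3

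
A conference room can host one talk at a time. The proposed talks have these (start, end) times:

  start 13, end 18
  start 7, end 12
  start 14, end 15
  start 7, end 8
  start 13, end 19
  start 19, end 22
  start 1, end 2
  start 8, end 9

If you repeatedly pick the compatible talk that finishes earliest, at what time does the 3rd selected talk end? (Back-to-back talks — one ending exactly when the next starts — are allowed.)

Greedy by earliest finish: after sorting by end time, pick each interval compatible with the last pick.
Sorted by end: (1,2)  (7,8)  (8,9)  (7,12)  (14,15)  (13,18)  (13,19)  (19,22)
take (1,2); take (7,8); take (8,9); take (14,15); take (19,22).
Selected: (1,2) (7,8) (8,9) (14,15) (19,22)

9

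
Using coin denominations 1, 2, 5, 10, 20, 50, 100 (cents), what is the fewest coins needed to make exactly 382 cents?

382 − 3×100→82 − 1×50→32 − 1×20→12 − 1×10→2 − 1×2→0
Total coins = 3 + 1 + 1 + 1 + 1 = 7

7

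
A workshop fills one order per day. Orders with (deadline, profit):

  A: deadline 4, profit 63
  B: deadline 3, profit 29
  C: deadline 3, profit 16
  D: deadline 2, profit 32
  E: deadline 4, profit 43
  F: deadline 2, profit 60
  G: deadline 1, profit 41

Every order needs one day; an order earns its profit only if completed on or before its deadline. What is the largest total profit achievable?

207

Sort by profit descending; place each in the latest free slot ≤ its deadline.
By profit: A(d4,63), F(d2,60), E(d4,43), G(d1,41), D(d2,32), B(d3,29), C(d3,16)
A→slot 4; F→slot 2; E→slot 3; G→slot 1; D skipped; B skipped; C skipped.
Profit = 41 + 60 + 43 + 63 = 207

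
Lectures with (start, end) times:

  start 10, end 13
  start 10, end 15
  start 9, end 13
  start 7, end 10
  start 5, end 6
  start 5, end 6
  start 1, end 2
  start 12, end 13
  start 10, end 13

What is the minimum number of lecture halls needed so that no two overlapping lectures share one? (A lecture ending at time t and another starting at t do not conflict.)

Events (time:±→running): 1:+→1 2:-→0 5:+→1 5:+→2 6:-→1 6:-→0 7:+→1 9:+→2 10:-→1 10:+→2 10:+→3 10:+→4 12:+→5 … peak 5.

5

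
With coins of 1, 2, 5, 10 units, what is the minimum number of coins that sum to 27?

Greedy: take as many of the largest coin as possible, then repeat with the remainder.
27 = 2×10 + 1×5 + 1×2
Total coins = 2 + 1 + 1 = 4

4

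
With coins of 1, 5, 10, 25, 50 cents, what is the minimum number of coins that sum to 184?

184 = 3×50 + 1×25 + 1×5 + 4×1
Total coins = 3 + 1 + 1 + 4 = 9

9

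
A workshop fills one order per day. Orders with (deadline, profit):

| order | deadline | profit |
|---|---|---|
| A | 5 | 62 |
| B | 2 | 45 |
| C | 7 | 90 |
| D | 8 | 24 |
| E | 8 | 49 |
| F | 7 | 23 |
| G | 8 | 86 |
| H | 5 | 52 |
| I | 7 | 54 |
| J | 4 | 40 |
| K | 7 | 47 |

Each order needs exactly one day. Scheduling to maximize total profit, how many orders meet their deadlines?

8

Take jobs in profit order; each goes to the latest open slot no later than its deadline.
Profit order: C=90 G=86 A=62 I=54 H=52 E=49 K=47 B=45 J=40 D=24 F=23
Assign: C→slot 7, G→slot 8, A→slot 5, I→slot 6, H→slot 4, E→slot 3, K→slot 2, B→slot 1, J skipped, D skipped, F skipped.
Slots: [1:B] [2:K] [3:E] [4:H] [5:A] [6:I] [7:C] [8:G]
8 of 11 scheduled.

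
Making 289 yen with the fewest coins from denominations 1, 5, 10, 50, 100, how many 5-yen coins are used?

1

Greedy: take as many of the largest coin as possible, then repeat with the remainder.
289 − 2×100→89 − 1×50→39 − 3×10→9 − 1×5→4 − 4×1→0
Count of 5: 1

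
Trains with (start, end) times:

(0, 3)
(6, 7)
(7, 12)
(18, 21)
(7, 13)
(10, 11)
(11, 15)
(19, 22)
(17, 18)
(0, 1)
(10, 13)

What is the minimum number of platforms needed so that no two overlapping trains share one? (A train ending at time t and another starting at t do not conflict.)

Events (time:±→running): 0:+→1 0:+→2 1:-→1 3:-→0 6:+→1 7:-→0 7:+→1 7:+→2 10:+→3 10:+→4 … peak 4.

4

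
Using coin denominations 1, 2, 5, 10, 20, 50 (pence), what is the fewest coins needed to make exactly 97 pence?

97 = 1×50 + 2×20 + 1×5 + 1×2
Total coins = 1 + 2 + 1 + 1 = 5

5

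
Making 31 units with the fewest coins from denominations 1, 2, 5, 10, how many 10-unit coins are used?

Greedy: take as many of the largest coin as possible, then repeat with the remainder.
31 − 3×10→1 − 1×1→0
Count of 10: 3

3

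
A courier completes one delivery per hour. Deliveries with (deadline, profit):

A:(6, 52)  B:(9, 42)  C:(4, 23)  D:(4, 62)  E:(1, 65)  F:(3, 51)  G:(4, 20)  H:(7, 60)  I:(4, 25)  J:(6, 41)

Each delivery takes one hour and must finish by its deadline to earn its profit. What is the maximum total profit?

By profit: E(d1,65), D(d4,62), H(d7,60), A(d6,52), F(d3,51), B(d9,42), J(d6,41), I(d4,25), C(d4,23), G(d4,20)
E→slot 1; D→slot 4; H→slot 7; A→slot 6; F→slot 3; B→slot 9; J→slot 5; I→slot 2; C skipped; G skipped.
Profit = 65 + 25 + 51 + 62 + 41 + 52 + 60 + 42 = 398

398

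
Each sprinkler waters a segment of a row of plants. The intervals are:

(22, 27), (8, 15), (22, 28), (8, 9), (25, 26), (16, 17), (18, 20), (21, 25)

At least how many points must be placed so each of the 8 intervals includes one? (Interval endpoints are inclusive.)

Sort by right endpoint; whenever an interval is uncovered, place a point at its right end.
Sorted: [8,9] [8,15] [16,17] [18,20] [21,25] [25,26] [22,27] [22,28]
{[8,9],[8,15]} hit by 9; {[16,17]} hit by 17; {[18,20]} hit by 20; {[21,25],[25,26],[22,27],[22,28]} hit by 25.
Points: 9, 17, 20, 25 (4 total).

4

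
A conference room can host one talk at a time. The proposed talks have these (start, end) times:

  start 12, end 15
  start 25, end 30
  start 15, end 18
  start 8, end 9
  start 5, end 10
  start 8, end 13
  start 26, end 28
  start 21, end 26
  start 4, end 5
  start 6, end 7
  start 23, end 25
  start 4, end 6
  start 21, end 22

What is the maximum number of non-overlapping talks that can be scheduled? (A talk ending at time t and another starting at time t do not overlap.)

8

Greedy by earliest finish: after sorting by end time, pick each interval compatible with the last pick.
By end time: (4,5), (4,6), (6,7), (8,9), (5,10), (8,13), (12,15), (15,18), (21,22), (23,25), (21,26), (26,28), (25,30).
Pick (4,5); next start ≥ 5 → (6,7); next start ≥ 7 → (8,9); next start ≥ 9 → (12,15); next start ≥ 15 → (15,18); next start ≥ 18 → (21,22); next start ≥ 22 → (23,25); next start ≥ 25 → (26,28).
Selected 8 talks.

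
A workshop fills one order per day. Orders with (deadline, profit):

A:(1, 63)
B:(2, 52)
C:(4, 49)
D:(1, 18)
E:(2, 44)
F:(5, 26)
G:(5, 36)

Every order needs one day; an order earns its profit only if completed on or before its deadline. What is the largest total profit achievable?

226

Take jobs in profit order; each goes to the latest open slot no later than its deadline.
Profit order: A=63 B=52 C=49 E=44 G=36 F=26 D=18
Assign: A→slot 1, B→slot 2, C→slot 4, E skipped, G→slot 5, F→slot 3, D skipped.
Slots: [1:A] [2:B] [3:F] [4:C] [5:G]
Profit = 63 + 52 + 26 + 49 + 36 = 226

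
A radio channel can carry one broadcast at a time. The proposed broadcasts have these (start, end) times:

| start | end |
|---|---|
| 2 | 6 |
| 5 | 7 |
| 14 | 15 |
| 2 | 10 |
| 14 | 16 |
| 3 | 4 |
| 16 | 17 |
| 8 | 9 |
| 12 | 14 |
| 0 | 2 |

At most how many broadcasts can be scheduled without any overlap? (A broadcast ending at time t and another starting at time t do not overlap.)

Order by finish time; keep every interval that doesn't clash with the previous kept one.
Sorted by end: (0,2)  (3,4)  (2,6)  (5,7)  (8,9)  (2,10)  (12,14)  (14,15)  (14,16)  (16,17)
take (0,2); take (3,4); skip (2,6); take (5,7); take (8,9); take (12,14); take (14,15); take (16,17).
Selected 7 broadcasts.

7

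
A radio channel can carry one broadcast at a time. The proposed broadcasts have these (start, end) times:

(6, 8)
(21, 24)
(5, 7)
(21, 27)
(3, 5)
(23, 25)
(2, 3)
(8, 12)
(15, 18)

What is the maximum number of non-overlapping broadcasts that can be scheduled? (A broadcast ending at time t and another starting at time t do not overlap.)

6

Order by finish time; keep every interval that doesn't clash with the previous kept one.
By end time: (2,3), (3,5), (5,7), (6,8), (8,12), (15,18), (21,24), (23,25), (21,27).
Pick (2,3); next start ≥ 3 → (3,5); next start ≥ 5 → (5,7); next start ≥ 7 → (8,12); next start ≥ 12 → (15,18); next start ≥ 18 → (21,24).
Selected 6 broadcasts.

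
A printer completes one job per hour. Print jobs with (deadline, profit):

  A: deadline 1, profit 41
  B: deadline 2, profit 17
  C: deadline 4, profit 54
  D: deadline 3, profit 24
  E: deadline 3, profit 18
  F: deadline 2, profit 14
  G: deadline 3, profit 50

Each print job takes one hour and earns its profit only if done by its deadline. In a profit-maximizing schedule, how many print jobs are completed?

By profit: C(d4,54), G(d3,50), A(d1,41), D(d3,24), E(d3,18), B(d2,17), F(d2,14)
C→slot 4; G→slot 3; A→slot 1; D→slot 2; E skipped; B skipped; F skipped.
4 of 7 scheduled.

4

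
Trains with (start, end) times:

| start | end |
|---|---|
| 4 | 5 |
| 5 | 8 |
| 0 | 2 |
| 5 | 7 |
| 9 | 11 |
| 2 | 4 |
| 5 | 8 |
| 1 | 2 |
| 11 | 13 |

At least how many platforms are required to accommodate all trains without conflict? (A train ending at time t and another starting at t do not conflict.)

The answer is the maximum number of intervals overlapping at any instant.
starts: [0, 1, 2, 4, 5, 5, 5, 9, 11]
ends:   [2, 2, 4, 5, 7, 8, 8, 11, 13]
s0→1 s1→2 e2→1 e2→0 s2→1 e4→0 s4→1 e5→0 s5→1 s5→2 s5→3  — peak 3.

3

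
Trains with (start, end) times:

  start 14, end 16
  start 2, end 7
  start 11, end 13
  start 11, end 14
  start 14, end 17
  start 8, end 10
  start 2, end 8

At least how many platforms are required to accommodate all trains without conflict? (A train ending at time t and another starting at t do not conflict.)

Events (time:±→running): 2:+→1 2:+→2 … peak 2.

2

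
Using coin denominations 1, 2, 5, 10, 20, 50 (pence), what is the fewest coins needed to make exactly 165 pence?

165 = 3×50 + 1×10 + 1×5
Total coins = 3 + 1 + 1 = 5

5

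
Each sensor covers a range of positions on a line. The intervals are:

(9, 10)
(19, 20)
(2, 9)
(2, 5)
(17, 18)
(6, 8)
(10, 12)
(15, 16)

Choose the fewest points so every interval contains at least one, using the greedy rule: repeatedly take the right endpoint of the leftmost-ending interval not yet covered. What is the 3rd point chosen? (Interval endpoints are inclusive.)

10

Process intervals by earliest right end; each time one isn't hit yet, stab at its right endpoint.
Sorted: [2,5] [6,8] [2,9] [9,10] [10,12] [15,16] [17,18] [19,20]
{[2,5]} hit by 5; {[6,8],[2,9]} hit by 8; {[9,10],[10,12]} hit by 10; {[15,16]} hit by 16; {[17,18]} hit by 18; {[19,20]} hit by 20.
Points: 5, 8, 10, 16, 18, 20 (6 total).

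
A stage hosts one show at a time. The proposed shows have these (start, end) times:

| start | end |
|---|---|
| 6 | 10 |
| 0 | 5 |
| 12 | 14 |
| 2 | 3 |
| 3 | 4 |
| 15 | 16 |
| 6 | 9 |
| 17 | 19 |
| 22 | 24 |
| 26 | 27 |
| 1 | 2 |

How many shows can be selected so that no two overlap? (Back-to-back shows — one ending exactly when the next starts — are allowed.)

9

Sorted by end: (1,2)  (2,3)  (3,4)  (0,5)  (6,9)  (6,10)  (12,14)  (15,16)  (17,19)  (22,24)  (26,27)
take (1,2); take (2,3); take (3,4); take (6,9); skip (6,10); take (12,14); take (15,16); take (17,19); take (22,24); take (26,27).
Selected 9 shows.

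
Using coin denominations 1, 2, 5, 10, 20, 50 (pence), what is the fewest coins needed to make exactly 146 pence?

6

Use the largest denomination that fits, subtract, and repeat.
146 = 2×50 + 2×20 + 1×5 + 1×1
Total coins = 2 + 2 + 1 + 1 = 6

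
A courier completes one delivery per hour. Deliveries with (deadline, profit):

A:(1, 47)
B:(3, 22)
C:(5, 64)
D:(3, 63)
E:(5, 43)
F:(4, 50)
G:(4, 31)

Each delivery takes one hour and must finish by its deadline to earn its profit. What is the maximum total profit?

267

Take jobs in profit order; each goes to the latest open slot no later than its deadline.
By profit: C(d5,64), D(d3,63), F(d4,50), A(d1,47), E(d5,43), G(d4,31), B(d3,22)
C→slot 5; D→slot 3; F→slot 4; A→slot 1; E→slot 2; G skipped; B skipped.
Profit = 47 + 43 + 63 + 50 + 64 = 267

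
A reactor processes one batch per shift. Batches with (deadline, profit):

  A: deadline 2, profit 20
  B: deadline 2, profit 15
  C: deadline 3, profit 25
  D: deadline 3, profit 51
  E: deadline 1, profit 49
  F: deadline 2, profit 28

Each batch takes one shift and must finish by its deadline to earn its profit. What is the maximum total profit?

128

By profit: D(d3,51), E(d1,49), F(d2,28), C(d3,25), A(d2,20), B(d2,15)
D→slot 3; E→slot 1; F→slot 2; C skipped; A skipped; B skipped.
Profit = 49 + 28 + 51 = 128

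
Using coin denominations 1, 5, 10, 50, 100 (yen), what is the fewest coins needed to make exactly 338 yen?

10

338 = 3×100 + 3×10 + 1×5 + 3×1
Total coins = 3 + 3 + 1 + 3 = 10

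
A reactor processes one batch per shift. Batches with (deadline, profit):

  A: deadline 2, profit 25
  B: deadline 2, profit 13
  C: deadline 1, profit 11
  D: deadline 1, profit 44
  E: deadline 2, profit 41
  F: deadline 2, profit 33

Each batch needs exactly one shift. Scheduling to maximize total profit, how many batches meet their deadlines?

2

By profit: D(d1,44), E(d2,41), F(d2,33), A(d2,25), B(d2,13), C(d1,11)
D→slot 1; E→slot 2; F skipped; A skipped; B skipped; C skipped.
2 of 6 scheduled.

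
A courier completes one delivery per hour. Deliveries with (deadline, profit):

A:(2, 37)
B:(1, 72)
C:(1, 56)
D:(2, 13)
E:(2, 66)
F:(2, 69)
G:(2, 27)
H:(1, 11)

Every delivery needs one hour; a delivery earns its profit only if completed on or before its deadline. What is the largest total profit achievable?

141

Sort by profit descending; place each in the latest free slot ≤ its deadline.
Profit order: B=72 F=69 E=66 C=56 A=37 G=27 D=13 H=11
Assign: B→slot 1, F→slot 2, E skipped, C skipped, A skipped, G skipped, D skipped, H skipped.
Slots: [1:B] [2:F]
Profit = 72 + 69 = 141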